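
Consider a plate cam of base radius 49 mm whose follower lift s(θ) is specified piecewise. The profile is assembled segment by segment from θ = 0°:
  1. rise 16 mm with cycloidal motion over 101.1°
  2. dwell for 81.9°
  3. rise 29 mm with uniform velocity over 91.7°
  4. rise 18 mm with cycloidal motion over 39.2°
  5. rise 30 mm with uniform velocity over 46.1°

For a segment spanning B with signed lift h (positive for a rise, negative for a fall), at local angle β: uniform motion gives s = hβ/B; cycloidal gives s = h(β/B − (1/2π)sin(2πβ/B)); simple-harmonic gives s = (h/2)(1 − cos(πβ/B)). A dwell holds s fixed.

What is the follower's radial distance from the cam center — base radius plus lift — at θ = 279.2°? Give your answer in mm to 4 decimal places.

seg 1 [0°–101.1°] cycloidal, h=16: full span → s += 16 → s = 16.0000
seg 2 [101.1°–183°] dwell: s stays 16.0000
seg 3 [183°–274.7°] uniform, h=29: full span → s += 29 → s = 45.0000
seg 4 [274.7°–313.9°] cycloidal, h=18: θ=279.2° here. β=4.5, B=39.2. 18·(0.1148 − sin(2π·0.1148)/(2π)) = 0.1746 → s = 45.1746
radial distance = base radius + s = 49 + 45.1746 = 94.1746

94.1746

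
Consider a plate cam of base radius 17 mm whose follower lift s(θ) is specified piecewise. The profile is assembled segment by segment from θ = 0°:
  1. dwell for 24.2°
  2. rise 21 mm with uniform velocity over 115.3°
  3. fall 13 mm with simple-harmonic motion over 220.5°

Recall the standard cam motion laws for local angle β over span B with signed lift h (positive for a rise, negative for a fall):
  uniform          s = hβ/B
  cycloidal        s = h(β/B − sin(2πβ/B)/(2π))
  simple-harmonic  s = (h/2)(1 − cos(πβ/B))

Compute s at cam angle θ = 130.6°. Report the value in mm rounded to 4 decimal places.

seg 1 [0°–24.2°] dwell: s stays 0.0000
seg 2 [24.2°–139.5°] uniform, h=21: θ=130.6° here. β=106.4, B=115.3. 21·106.4/115.3 = 19.3790 → s = 19.3790

19.3790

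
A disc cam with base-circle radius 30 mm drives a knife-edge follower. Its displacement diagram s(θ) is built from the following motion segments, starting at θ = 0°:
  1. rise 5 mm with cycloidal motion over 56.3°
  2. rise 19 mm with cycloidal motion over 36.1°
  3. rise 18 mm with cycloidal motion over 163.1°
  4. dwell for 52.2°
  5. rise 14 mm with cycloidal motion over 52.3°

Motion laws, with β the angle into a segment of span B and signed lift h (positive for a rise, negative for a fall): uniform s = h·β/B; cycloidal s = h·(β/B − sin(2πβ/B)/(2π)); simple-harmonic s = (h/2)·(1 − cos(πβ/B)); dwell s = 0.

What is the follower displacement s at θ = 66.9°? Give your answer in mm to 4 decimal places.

seg 1 [0°–56.3°] cycloidal, h=5: full span → s += 5 → s = 5.0000
seg 2 [56.3°–92.4°] cycloidal, h=19: θ=66.9° here. β=10.6, B=36.1. 19·(0.2936 − sin(2π·0.2936)/(2π)) = 2.6679 → s = 7.6679

7.6679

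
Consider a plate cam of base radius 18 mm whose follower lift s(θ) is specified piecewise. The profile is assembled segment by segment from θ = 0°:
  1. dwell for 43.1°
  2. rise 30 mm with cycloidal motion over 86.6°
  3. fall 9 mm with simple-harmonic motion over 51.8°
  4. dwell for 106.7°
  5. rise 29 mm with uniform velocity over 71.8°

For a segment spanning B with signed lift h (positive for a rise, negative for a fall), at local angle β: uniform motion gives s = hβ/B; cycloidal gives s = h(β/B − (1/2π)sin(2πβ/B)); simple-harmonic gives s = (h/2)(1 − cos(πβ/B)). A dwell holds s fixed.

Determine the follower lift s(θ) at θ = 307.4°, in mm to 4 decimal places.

seg 1 [0°–43.1°] dwell: s stays 0.0000
seg 2 [43.1°–129.7°] cycloidal, h=30: full span → s += 30 → s = 30.0000
seg 3 [129.7°–181.5°] simple-harmonic, h=-9: full span → s += -9 → s = 21.0000
seg 4 [181.5°–288.2°] dwell: s stays 21.0000
seg 5 [288.2°–360°] uniform, h=29: θ=307.4° here. β=19.2, B=71.8. 29·19.2/71.8 = 7.7549 → s = 28.7549

28.7549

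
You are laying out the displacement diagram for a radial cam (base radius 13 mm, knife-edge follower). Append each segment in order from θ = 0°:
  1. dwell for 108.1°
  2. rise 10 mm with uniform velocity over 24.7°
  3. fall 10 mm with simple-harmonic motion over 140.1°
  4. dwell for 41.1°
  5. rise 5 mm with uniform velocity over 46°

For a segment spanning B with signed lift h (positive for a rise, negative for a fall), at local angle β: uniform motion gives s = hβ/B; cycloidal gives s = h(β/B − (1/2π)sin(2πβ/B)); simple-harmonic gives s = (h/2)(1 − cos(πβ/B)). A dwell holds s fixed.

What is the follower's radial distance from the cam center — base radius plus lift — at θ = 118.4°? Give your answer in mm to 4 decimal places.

seg 1 [0°–108.1°] dwell: s stays 0.0000
seg 2 [108.1°–132.8°] uniform, h=10: θ=118.4° here. β=10.3, B=24.7. 10·10.3/24.7 = 4.1700 → s = 4.1700
radial distance = base radius + s = 13 + 4.1700 = 17.1700

17.1700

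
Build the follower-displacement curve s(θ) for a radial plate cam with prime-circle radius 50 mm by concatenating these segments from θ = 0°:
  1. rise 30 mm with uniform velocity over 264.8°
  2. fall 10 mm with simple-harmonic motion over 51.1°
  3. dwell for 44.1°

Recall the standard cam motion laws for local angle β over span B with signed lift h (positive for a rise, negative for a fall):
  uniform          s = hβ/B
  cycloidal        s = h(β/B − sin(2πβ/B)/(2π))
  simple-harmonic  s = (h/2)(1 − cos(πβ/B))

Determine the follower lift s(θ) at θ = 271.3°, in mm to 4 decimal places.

seg 1 [0°–264.8°] uniform, h=30: full span → s += 30 → s = 30.0000
seg 2 [264.8°–315.9°] simple-harmonic, h=-10: θ=271.3° here. β=6.5, B=51.1. -10/2·(1 − cos(π·0.1272)) = -0.3939 → s = 29.6061

29.6061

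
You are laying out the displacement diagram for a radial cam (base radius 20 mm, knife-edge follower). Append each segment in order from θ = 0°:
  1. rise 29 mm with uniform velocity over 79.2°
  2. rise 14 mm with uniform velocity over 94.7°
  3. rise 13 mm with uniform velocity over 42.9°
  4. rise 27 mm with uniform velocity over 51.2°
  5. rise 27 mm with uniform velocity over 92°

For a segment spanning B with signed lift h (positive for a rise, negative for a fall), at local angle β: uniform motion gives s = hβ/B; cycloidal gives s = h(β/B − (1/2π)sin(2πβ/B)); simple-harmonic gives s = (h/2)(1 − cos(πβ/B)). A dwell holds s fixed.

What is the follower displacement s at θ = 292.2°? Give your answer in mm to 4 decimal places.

seg 1 [0°–79.2°] uniform, h=29: full span → s += 29 → s = 29.0000
seg 2 [79.2°–173.9°] uniform, h=14: full span → s += 14 → s = 43.0000
seg 3 [173.9°–216.8°] uniform, h=13: full span → s += 13 → s = 56.0000
seg 4 [216.8°–268°] uniform, h=27: full span → s += 27 → s = 83.0000
seg 5 [268°–360°] uniform, h=27: θ=292.2° here. β=24.2, B=92. 27·24.2/92 = 7.1022 → s = 90.1022

90.1022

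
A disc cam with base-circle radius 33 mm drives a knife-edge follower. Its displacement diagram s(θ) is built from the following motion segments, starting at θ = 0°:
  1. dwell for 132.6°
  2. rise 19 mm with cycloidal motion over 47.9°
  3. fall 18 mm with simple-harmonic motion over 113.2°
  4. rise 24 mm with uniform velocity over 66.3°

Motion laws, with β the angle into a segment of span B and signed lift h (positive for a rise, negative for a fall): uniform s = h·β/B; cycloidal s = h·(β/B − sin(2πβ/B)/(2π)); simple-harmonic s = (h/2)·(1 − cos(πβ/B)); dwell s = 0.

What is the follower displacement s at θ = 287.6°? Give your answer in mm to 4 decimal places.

seg 1 [0°–132.6°] dwell: s stays 0.0000
seg 2 [132.6°–180.5°] cycloidal, h=19: full span → s += 19 → s = 19.0000
seg 3 [180.5°–293.7°] simple-harmonic, h=-18: θ=287.6° here. β=107.1, B=113.2. -18/2·(1 − cos(π·0.9461)) = -17.8713 → s = 1.1287

1.1287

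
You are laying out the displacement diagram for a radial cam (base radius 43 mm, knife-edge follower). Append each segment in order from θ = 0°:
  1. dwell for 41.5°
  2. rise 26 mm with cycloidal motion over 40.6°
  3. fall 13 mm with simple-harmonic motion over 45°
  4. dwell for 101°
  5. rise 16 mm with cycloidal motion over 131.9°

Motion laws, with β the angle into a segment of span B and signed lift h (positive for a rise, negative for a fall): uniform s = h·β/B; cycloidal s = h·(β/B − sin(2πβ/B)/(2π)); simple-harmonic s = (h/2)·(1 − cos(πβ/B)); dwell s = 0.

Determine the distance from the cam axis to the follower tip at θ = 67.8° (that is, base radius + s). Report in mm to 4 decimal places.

seg 1 [0°–41.5°] dwell: s stays 0.0000
seg 2 [41.5°–82.1°] cycloidal, h=26: θ=67.8° here. β=26.3, B=40.6. 26·(0.6478 − sin(2π·0.6478)/(2π)) = 20.1559 → s = 20.1559
radial distance = base radius + s = 43 + 20.1559 = 63.1559

63.1559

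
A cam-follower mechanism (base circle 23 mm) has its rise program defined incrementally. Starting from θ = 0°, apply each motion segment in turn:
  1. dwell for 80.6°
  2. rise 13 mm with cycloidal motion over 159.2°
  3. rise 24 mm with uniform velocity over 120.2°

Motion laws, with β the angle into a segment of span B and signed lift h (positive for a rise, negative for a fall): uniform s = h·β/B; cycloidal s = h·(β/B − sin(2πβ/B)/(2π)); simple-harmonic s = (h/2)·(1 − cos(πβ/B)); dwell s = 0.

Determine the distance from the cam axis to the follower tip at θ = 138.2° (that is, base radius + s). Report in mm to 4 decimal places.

seg 1 [0°–80.6°] dwell: s stays 0.0000
seg 2 [80.6°–239.8°] cycloidal, h=13: θ=138.2° here. β=57.6, B=159.2. 13·(0.3618 − sin(2π·0.3618)/(2π)) = 3.1244 → s = 3.1244
radial distance = base radius + s = 23 + 3.1244 = 26.1244

26.1244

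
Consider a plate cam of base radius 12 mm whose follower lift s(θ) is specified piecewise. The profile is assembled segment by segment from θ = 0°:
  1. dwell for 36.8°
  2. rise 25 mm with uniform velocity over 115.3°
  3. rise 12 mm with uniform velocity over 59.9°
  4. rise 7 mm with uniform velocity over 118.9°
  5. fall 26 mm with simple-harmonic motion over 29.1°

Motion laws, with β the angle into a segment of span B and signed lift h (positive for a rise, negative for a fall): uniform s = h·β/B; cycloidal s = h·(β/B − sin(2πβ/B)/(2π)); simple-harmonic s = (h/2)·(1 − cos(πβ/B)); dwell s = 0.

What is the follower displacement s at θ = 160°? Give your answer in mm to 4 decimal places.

seg 1 [0°–36.8°] dwell: s stays 0.0000
seg 2 [36.8°–152.1°] uniform, h=25: full span → s += 25 → s = 25.0000
seg 3 [152.1°–212°] uniform, h=12: θ=160° here. β=7.9, B=59.9. 12·7.9/59.9 = 1.5826 → s = 26.5826

26.5826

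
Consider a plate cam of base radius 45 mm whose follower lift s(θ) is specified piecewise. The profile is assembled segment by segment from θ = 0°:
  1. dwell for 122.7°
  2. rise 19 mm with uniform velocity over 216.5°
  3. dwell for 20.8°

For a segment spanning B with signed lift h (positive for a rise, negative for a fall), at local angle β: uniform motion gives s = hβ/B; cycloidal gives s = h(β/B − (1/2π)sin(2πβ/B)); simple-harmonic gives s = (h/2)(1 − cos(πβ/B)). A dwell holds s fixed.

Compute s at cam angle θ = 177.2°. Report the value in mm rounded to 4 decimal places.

seg 1 [0°–122.7°] dwell: s stays 0.0000
seg 2 [122.7°–339.2°] uniform, h=19: θ=177.2° here. β=54.5, B=216.5. 19·54.5/216.5 = 4.7829 → s = 4.7829

4.7829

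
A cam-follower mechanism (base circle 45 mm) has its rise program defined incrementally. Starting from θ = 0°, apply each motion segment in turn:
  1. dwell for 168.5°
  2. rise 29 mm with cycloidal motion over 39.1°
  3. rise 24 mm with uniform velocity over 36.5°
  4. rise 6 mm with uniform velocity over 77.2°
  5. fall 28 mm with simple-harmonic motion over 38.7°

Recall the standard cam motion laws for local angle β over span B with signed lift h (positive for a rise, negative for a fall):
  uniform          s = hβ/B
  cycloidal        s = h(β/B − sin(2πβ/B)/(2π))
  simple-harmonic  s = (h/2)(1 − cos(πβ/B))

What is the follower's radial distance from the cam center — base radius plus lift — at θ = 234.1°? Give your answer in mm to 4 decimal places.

seg 1 [0°–168.5°] dwell: s stays 0.0000
seg 2 [168.5°–207.6°] cycloidal, h=29: full span → s += 29 → s = 29.0000
seg 3 [207.6°–244.1°] uniform, h=24: θ=234.1° here. β=26.5, B=36.5. 24·26.5/36.5 = 17.4247 → s = 46.4247
radial distance = base radius + s = 45 + 46.4247 = 91.4247

91.4247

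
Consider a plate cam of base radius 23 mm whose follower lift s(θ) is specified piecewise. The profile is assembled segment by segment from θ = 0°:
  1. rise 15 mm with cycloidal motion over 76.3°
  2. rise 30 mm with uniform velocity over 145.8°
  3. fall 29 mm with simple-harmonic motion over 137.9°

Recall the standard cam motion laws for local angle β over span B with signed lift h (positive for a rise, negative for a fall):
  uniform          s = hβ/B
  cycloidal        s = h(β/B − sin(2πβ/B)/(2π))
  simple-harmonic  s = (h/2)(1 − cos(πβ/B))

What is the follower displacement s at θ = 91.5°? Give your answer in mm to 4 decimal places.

seg 1 [0°–76.3°] cycloidal, h=15: full span → s += 15 → s = 15.0000
seg 2 [76.3°–222.1°] uniform, h=30: θ=91.5° here. β=15.2, B=145.8. 30·15.2/145.8 = 3.1276 → s = 18.1276

18.1276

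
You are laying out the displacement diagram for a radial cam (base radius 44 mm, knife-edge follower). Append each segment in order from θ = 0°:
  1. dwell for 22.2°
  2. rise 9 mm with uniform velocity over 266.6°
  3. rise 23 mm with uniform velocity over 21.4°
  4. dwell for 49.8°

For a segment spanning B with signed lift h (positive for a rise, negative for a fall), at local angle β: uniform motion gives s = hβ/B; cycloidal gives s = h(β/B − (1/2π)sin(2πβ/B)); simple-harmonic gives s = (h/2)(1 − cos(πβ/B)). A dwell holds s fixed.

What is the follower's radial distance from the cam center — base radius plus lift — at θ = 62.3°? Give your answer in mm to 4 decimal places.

seg 1 [0°–22.2°] dwell: s stays 0.0000
seg 2 [22.2°–288.8°] uniform, h=9: θ=62.3° here. β=40.1, B=266.6. 9·40.1/266.6 = 1.3537 → s = 1.3537
radial distance = base radius + s = 44 + 1.3537 = 45.3537

45.3537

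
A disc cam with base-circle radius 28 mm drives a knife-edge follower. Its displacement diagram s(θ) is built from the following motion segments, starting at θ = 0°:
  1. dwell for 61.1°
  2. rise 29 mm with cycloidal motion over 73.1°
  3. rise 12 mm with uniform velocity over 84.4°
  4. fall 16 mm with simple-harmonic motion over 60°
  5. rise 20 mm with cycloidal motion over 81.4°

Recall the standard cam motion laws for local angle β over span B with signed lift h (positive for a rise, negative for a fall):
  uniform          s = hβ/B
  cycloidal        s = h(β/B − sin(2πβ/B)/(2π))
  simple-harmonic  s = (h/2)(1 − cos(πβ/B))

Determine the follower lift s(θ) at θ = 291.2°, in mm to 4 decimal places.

seg 1 [0°–61.1°] dwell: s stays 0.0000
seg 2 [61.1°–134.2°] cycloidal, h=29: full span → s += 29 → s = 29.0000
seg 3 [134.2°–218.6°] uniform, h=12: full span → s += 12 → s = 41.0000
seg 4 [218.6°–278.6°] simple-harmonic, h=-16: full span → s += -16 → s = 25.0000
seg 5 [278.6°–360°] cycloidal, h=20: θ=291.2° here. β=12.6, B=81.4. 20·(0.1548 − sin(2π·0.1548)/(2π)) = 0.4655 → s = 25.4655

25.4655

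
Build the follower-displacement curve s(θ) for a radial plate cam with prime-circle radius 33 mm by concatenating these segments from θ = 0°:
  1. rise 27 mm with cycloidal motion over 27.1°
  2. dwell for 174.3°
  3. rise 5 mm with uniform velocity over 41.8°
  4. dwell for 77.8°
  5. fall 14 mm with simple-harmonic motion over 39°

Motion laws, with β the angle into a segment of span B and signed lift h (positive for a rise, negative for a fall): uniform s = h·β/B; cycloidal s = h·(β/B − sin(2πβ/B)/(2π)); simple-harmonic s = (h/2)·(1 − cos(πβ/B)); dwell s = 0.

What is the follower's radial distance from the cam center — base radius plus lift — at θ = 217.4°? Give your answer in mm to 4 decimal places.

seg 1 [0°–27.1°] cycloidal, h=27: full span → s += 27 → s = 27.0000
seg 2 [27.1°–201.4°] dwell: s stays 27.0000
seg 3 [201.4°–243.2°] uniform, h=5: θ=217.4° here. β=16, B=41.8. 5·16/41.8 = 1.9139 → s = 28.9139
radial distance = base radius + s = 33 + 28.9139 = 61.9139

61.9139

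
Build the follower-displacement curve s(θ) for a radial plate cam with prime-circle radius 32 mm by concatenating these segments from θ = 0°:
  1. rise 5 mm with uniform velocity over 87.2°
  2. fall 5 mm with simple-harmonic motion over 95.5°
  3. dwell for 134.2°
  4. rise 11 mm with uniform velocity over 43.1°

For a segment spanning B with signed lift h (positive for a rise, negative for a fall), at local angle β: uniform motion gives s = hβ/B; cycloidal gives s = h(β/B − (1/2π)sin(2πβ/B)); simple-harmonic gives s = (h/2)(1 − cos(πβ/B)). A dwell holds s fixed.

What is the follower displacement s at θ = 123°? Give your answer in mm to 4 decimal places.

seg 1 [0°–87.2°] uniform, h=5: full span → s += 5 → s = 5.0000
seg 2 [87.2°–182.7°] simple-harmonic, h=-5: θ=123° here. β=35.8, B=95.5. -5/2·(1 − cos(π·0.3749)) = -1.5423 → s = 3.4577

3.4577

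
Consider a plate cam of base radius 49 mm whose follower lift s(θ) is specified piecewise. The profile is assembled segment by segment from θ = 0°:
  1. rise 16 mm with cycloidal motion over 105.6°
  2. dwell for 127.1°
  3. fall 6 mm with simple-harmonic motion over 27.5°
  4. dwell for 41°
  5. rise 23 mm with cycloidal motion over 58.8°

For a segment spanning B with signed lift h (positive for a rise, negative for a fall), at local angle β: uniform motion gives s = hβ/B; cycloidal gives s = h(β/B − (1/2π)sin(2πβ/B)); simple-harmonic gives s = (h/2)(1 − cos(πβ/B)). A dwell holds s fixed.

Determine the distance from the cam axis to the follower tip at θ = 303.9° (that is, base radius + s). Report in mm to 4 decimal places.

seg 1 [0°–105.6°] cycloidal, h=16: full span → s += 16 → s = 16.0000
seg 2 [105.6°–232.7°] dwell: s stays 16.0000
seg 3 [232.7°–260.2°] simple-harmonic, h=-6: full span → s += -6 → s = 10.0000
seg 4 [260.2°–301.2°] dwell: s stays 10.0000
seg 5 [301.2°–360°] cycloidal, h=23: θ=303.9° here. β=2.7, B=58.8. 23·(0.0459 − sin(2π·0.0459)/(2π)) = 0.0146 → s = 10.0146
radial distance = base radius + s = 49 + 10.0146 = 59.0146

59.0146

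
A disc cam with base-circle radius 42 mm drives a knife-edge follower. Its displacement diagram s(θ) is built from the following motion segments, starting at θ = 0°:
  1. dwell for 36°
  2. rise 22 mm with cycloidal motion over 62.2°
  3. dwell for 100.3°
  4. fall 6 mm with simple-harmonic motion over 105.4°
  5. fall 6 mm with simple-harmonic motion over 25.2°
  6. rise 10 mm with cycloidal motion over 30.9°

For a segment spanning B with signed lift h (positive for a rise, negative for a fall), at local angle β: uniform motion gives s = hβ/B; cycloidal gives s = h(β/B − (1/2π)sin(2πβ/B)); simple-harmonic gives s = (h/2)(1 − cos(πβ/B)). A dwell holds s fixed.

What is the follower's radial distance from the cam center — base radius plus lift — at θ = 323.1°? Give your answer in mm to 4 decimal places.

seg 1 [0°–36°] dwell: s stays 0.0000
seg 2 [36°–98.2°] cycloidal, h=22: full span → s += 22 → s = 22.0000
seg 3 [98.2°–198.5°] dwell: s stays 22.0000
seg 4 [198.5°–303.9°] simple-harmonic, h=-6: full span → s += -6 → s = 16.0000
seg 5 [303.9°–329.1°] simple-harmonic, h=-6: θ=323.1° here. β=19.2, B=25.2. -6/2·(1 − cos(π·0.7619)) = -5.1992 → s = 10.8008
radial distance = base radius + s = 42 + 10.8008 = 52.8008

52.8008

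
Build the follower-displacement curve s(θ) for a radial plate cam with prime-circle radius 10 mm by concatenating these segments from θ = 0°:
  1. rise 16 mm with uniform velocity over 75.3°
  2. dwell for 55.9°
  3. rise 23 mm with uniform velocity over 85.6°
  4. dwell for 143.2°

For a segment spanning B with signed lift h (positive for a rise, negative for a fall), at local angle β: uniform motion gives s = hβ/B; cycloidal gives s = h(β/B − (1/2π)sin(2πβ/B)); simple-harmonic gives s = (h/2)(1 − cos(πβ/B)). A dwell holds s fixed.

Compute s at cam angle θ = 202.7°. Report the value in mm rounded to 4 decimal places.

seg 1 [0°–75.3°] uniform, h=16: full span → s += 16 → s = 16.0000
seg 2 [75.3°–131.2°] dwell: s stays 16.0000
seg 3 [131.2°–216.8°] uniform, h=23: θ=202.7° here. β=71.5, B=85.6. 23·71.5/85.6 = 19.2114 → s = 35.2114

35.2114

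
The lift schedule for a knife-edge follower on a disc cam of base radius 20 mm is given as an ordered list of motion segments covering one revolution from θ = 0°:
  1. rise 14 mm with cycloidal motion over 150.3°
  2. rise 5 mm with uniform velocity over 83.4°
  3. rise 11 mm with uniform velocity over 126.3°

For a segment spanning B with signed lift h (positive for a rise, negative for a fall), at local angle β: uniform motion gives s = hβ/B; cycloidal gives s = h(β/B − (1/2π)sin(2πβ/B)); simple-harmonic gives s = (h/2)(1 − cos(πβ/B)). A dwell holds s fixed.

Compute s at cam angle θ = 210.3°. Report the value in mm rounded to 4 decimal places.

seg 1 [0°–150.3°] cycloidal, h=14: full span → s += 14 → s = 14.0000
seg 2 [150.3°–233.7°] uniform, h=5: θ=210.3° here. β=60, B=83.4. 5·60/83.4 = 3.5971 → s = 17.5971

17.5971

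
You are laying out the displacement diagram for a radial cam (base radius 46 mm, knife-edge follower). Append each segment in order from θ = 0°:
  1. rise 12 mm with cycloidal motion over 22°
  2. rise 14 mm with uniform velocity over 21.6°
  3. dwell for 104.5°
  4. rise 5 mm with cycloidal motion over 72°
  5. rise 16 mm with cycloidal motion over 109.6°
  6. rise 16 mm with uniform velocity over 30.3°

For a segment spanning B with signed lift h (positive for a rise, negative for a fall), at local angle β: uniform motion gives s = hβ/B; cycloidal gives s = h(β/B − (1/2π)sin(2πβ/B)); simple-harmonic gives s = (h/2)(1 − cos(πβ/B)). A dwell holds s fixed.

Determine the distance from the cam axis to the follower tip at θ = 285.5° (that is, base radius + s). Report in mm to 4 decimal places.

seg 1 [0°–22°] cycloidal, h=12: full span → s += 12 → s = 12.0000
seg 2 [22°–43.6°] uniform, h=14: full span → s += 14 → s = 26.0000
seg 3 [43.6°–148.1°] dwell: s stays 26.0000
seg 4 [148.1°–220.1°] cycloidal, h=5: full span → s += 5 → s = 31.0000
seg 5 [220.1°–329.7°] cycloidal, h=16: θ=285.5° here. β=65.4, B=109.6. 16·(0.5967 − sin(2π·0.5967)/(2π)) = 11.0014 → s = 42.0014
radial distance = base radius + s = 46 + 42.0014 = 88.0014

88.0014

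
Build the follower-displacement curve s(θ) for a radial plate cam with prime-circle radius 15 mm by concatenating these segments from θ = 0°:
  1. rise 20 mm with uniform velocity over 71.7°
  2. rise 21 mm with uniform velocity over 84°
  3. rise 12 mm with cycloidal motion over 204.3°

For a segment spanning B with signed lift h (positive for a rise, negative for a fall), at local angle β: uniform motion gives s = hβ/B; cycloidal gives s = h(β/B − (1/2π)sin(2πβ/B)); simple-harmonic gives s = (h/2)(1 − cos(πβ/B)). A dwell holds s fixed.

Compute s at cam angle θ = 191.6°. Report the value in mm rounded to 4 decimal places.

seg 1 [0°–71.7°] uniform, h=20: full span → s += 20 → s = 20.0000
seg 2 [71.7°–155.7°] uniform, h=21: full span → s += 21 → s = 41.0000
seg 3 [155.7°–360°] cycloidal, h=12: θ=191.6° here. β=35.9, B=204.3. 12·(0.1757 − sin(2π·0.1757)/(2π)) = 0.4031 → s = 41.4031

41.4031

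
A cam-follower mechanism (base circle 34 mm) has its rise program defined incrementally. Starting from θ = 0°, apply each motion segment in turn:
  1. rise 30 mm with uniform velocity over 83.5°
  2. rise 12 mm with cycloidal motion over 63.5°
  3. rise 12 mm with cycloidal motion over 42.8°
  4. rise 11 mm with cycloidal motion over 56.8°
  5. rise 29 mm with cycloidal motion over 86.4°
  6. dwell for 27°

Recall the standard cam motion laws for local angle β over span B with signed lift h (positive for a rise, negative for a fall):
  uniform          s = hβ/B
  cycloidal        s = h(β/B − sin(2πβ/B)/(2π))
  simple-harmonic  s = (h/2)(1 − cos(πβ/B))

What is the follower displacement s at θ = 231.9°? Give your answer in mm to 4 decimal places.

seg 1 [0°–83.5°] uniform, h=30: full span → s += 30 → s = 30.0000
seg 2 [83.5°–147°] cycloidal, h=12: full span → s += 12 → s = 42.0000
seg 3 [147°–189.8°] cycloidal, h=12: full span → s += 12 → s = 54.0000
seg 4 [189.8°–246.6°] cycloidal, h=11: θ=231.9° here. β=42.1, B=56.8. 11·(0.7412 − sin(2π·0.7412)/(2π)) = 9.9012 → s = 63.9012

63.9012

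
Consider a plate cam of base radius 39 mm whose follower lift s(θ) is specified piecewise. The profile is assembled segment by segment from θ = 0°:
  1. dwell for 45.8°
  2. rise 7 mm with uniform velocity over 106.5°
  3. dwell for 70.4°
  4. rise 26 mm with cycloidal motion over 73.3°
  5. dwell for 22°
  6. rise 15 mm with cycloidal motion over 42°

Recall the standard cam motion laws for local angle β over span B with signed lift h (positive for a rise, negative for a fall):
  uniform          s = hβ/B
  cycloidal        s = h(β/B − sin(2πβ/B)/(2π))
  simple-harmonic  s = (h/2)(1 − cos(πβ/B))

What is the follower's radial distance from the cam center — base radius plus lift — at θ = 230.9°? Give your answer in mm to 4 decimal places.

seg 1 [0°–45.8°] dwell: s stays 0.0000
seg 2 [45.8°–152.3°] uniform, h=7: full span → s += 7 → s = 7.0000
seg 3 [152.3°–222.7°] dwell: s stays 7.0000
seg 4 [222.7°–296°] cycloidal, h=26: θ=230.9° here. β=8.2, B=73.3. 26·(0.1119 − sin(2π·0.1119)/(2π)) = 0.2337 → s = 7.2337
radial distance = base radius + s = 39 + 7.2337 = 46.2337

46.2337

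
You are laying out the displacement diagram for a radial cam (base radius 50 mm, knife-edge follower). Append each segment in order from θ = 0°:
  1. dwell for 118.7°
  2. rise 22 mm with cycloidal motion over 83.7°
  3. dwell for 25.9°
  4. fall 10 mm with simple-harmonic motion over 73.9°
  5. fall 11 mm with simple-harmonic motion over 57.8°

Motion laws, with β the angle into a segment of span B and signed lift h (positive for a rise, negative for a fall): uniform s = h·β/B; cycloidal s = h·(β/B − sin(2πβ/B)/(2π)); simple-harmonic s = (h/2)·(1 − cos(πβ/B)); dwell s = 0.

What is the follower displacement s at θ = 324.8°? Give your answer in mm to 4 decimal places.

seg 1 [0°–118.7°] dwell: s stays 0.0000
seg 2 [118.7°–202.4°] cycloidal, h=22: full span → s += 22 → s = 22.0000
seg 3 [202.4°–228.3°] dwell: s stays 22.0000
seg 4 [228.3°–302.2°] simple-harmonic, h=-10: full span → s += -10 → s = 12.0000
seg 5 [302.2°–360°] simple-harmonic, h=-11: θ=324.8° here. β=22.6, B=57.8. -11/2·(1 − cos(π·0.3910)) = -3.6533 → s = 8.3467

8.3467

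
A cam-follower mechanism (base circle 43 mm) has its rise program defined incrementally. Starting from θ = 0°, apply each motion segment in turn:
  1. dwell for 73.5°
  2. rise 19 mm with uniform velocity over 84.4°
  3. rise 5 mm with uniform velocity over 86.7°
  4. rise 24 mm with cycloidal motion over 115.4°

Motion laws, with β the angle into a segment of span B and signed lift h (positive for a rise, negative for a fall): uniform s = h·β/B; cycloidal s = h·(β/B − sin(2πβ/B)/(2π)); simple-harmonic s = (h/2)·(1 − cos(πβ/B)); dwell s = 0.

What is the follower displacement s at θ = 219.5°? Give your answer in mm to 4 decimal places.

seg 1 [0°–73.5°] dwell: s stays 0.0000
seg 2 [73.5°–157.9°] uniform, h=19: full span → s += 19 → s = 19.0000
seg 3 [157.9°–244.6°] uniform, h=5: θ=219.5° here. β=61.6, B=86.7. 5·61.6/86.7 = 3.5525 → s = 22.5525

22.5525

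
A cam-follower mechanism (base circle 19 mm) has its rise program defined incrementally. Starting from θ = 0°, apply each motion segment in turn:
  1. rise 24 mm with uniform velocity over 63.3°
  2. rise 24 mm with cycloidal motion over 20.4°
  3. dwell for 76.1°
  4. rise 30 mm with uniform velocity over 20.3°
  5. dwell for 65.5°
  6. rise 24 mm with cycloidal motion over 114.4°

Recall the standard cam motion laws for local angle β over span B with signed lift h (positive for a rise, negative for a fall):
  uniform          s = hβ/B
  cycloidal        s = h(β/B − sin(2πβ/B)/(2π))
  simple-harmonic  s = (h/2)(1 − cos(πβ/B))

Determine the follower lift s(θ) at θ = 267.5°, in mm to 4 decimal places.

seg 1 [0°–63.3°] uniform, h=24: full span → s += 24 → s = 24.0000
seg 2 [63.3°–83.7°] cycloidal, h=24: full span → s += 24 → s = 48.0000
seg 3 [83.7°–159.8°] dwell: s stays 48.0000
seg 4 [159.8°–180.1°] uniform, h=30: full span → s += 30 → s = 78.0000
seg 5 [180.1°–245.6°] dwell: s stays 78.0000
seg 6 [245.6°–360°] cycloidal, h=24: θ=267.5° here. β=21.9, B=114.4. 24·(0.1914 − sin(2π·0.1914)/(2π)) = 1.0304 → s = 79.0304

79.0304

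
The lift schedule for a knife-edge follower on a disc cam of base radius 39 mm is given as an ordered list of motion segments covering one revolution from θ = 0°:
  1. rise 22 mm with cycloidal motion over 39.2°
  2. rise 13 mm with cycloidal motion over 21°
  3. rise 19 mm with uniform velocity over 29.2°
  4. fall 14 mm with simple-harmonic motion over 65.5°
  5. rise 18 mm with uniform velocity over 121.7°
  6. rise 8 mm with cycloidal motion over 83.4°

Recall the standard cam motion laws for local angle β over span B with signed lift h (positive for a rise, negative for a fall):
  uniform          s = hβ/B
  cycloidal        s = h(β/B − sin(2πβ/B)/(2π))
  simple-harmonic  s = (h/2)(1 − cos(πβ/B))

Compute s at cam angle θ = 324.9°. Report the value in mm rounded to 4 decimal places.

seg 1 [0°–39.2°] cycloidal, h=22: full span → s += 22 → s = 22.0000
seg 2 [39.2°–60.2°] cycloidal, h=13: full span → s += 13 → s = 35.0000
seg 3 [60.2°–89.4°] uniform, h=19: full span → s += 19 → s = 54.0000
seg 4 [89.4°–154.9°] simple-harmonic, h=-14: full span → s += -14 → s = 40.0000
seg 5 [154.9°–276.6°] uniform, h=18: full span → s += 18 → s = 58.0000
seg 6 [276.6°–360°] cycloidal, h=8: θ=324.9° here. β=48.3, B=83.4. 8·(0.5791 − sin(2π·0.5791)/(2π)) = 5.2404 → s = 63.2404

63.2404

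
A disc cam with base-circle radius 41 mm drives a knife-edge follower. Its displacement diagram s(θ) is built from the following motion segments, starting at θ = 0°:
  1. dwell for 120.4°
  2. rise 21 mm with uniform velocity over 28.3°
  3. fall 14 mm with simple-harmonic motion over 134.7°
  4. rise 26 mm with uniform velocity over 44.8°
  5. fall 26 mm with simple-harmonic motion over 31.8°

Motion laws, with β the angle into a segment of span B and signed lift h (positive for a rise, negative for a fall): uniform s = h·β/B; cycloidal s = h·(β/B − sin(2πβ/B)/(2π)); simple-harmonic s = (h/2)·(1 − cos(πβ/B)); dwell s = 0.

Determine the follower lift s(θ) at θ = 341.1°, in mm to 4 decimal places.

seg 1 [0°–120.4°] dwell: s stays 0.0000
seg 2 [120.4°–148.7°] uniform, h=21: full span → s += 21 → s = 21.0000
seg 3 [148.7°–283.4°] simple-harmonic, h=-14: full span → s += -14 → s = 7.0000
seg 4 [283.4°–328.2°] uniform, h=26: full span → s += 26 → s = 33.0000
seg 5 [328.2°–360°] simple-harmonic, h=-26: θ=341.1° here. β=12.9, B=31.8. -26/2·(1 − cos(π·0.4057)) = -9.2033 → s = 23.7967

23.7967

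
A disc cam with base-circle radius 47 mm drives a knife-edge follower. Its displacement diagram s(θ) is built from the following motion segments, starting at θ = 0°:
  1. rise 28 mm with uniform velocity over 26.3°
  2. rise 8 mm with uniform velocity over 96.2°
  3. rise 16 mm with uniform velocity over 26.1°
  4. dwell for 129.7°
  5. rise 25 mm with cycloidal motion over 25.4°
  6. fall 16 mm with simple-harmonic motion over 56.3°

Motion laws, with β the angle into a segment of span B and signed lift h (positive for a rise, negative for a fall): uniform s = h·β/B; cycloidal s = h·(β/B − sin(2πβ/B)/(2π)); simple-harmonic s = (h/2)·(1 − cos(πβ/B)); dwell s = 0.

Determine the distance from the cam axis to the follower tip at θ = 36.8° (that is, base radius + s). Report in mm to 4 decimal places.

seg 1 [0°–26.3°] uniform, h=28: full span → s += 28 → s = 28.0000
seg 2 [26.3°–122.5°] uniform, h=8: θ=36.8° here. β=10.5, B=96.2. 8·10.5/96.2 = 0.8732 → s = 28.8732
radial distance = base radius + s = 47 + 28.8732 = 75.8732

75.8732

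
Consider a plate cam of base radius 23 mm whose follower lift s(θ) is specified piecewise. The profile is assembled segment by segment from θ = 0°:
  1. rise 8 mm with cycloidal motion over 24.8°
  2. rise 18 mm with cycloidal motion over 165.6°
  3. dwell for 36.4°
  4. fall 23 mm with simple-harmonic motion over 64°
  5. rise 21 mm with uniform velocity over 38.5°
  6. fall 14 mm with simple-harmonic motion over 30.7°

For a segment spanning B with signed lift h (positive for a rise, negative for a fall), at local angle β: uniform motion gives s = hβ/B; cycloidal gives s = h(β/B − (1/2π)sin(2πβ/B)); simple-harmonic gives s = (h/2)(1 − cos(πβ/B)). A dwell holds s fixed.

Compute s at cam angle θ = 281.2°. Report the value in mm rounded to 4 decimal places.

seg 1 [0°–24.8°] cycloidal, h=8: full span → s += 8 → s = 8.0000
seg 2 [24.8°–190.4°] cycloidal, h=18: full span → s += 18 → s = 26.0000
seg 3 [190.4°–226.8°] dwell: s stays 26.0000
seg 4 [226.8°–290.8°] simple-harmonic, h=-23: θ=281.2° here. β=54.4, B=64. -23/2·(1 − cos(π·0.8500)) = -21.7466 → s = 4.2534

4.2534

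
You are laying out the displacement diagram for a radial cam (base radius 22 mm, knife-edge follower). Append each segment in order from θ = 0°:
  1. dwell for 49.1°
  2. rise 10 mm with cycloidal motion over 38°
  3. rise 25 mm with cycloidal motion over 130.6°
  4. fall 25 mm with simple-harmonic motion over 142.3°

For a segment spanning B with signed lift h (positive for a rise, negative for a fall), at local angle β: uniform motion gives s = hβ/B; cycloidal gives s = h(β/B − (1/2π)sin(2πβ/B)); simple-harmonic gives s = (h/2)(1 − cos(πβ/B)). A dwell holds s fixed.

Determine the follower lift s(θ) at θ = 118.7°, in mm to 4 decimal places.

seg 1 [0°–49.1°] dwell: s stays 0.0000
seg 2 [49.1°–87.1°] cycloidal, h=10: full span → s += 10 → s = 10.0000
seg 3 [87.1°–217.7°] cycloidal, h=25: θ=118.7° here. β=31.6, B=130.6. 25·(0.2420 − sin(2π·0.2420)/(2π)) = 2.0752 → s = 12.0752

12.0752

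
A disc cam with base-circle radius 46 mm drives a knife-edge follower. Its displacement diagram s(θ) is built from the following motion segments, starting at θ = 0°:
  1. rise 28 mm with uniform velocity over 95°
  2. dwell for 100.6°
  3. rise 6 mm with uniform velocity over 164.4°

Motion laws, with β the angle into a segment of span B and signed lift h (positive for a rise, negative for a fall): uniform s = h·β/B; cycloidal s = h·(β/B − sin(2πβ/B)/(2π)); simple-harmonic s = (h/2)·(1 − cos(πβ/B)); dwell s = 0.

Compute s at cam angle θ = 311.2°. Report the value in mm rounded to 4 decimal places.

seg 1 [0°–95°] uniform, h=28: full span → s += 28 → s = 28.0000
seg 2 [95°–195.6°] dwell: s stays 28.0000
seg 3 [195.6°–360°] uniform, h=6: θ=311.2° here. β=115.6, B=164.4. 6·115.6/164.4 = 4.2190 → s = 32.2190

32.2190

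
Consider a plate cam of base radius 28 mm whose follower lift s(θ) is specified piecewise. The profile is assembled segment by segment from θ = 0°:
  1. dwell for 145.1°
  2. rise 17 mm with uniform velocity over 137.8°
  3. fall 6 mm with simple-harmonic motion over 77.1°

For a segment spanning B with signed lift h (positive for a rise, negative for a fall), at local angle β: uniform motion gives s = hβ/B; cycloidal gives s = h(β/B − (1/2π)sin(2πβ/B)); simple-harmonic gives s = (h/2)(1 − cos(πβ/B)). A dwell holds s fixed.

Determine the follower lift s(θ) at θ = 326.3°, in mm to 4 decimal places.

seg 1 [0°–145.1°] dwell: s stays 0.0000
seg 2 [145.1°–282.9°] uniform, h=17: full span → s += 17 → s = 17.0000
seg 3 [282.9°–360°] simple-harmonic, h=-6: θ=326.3° here. β=43.4, B=77.1. -6/2·(1 − cos(π·0.5629)) = -3.5890 → s = 13.4110

13.4110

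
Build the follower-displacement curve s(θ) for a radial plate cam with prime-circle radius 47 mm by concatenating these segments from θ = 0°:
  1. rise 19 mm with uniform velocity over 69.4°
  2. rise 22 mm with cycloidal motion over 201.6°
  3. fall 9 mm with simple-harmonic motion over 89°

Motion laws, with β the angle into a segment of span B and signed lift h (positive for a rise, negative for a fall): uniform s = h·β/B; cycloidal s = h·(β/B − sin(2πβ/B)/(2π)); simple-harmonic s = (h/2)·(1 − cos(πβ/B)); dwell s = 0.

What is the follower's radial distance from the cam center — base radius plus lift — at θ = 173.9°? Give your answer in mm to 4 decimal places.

seg 1 [0°–69.4°] uniform, h=19: full span → s += 19 → s = 19.0000
seg 2 [69.4°–271°] cycloidal, h=22: θ=173.9° here. β=104.5, B=201.6. 22·(0.5184 − sin(2π·0.5184)/(2π)) = 11.8066 → s = 30.8066
radial distance = base radius + s = 47 + 30.8066 = 77.8066

77.8066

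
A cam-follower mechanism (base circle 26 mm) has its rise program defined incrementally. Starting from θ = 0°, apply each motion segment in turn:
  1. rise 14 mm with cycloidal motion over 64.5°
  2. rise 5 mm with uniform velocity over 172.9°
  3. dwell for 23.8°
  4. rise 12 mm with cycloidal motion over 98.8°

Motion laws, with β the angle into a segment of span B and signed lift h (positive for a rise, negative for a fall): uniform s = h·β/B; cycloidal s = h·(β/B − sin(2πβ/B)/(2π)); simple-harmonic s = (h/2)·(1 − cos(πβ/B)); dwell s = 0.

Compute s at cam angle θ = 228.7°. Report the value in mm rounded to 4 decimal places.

seg 1 [0°–64.5°] cycloidal, h=14: full span → s += 14 → s = 14.0000
seg 2 [64.5°–237.4°] uniform, h=5: θ=228.7° here. β=164.2, B=172.9. 5·164.2/172.9 = 4.7484 → s = 18.7484

18.7484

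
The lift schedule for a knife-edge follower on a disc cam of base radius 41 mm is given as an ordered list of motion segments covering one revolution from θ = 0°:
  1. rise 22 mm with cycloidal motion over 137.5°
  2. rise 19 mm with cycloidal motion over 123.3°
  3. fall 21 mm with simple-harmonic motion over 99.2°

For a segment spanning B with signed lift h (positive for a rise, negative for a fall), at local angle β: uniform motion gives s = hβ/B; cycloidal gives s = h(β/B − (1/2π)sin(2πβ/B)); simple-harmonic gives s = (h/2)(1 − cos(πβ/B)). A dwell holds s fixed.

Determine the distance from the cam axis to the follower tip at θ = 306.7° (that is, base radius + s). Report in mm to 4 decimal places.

seg 1 [0°–137.5°] cycloidal, h=22: full span → s += 22 → s = 22.0000
seg 2 [137.5°–260.8°] cycloidal, h=19: full span → s += 19 → s = 41.0000
seg 3 [260.8°–360°] simple-harmonic, h=-21: θ=306.7° here. β=45.9, B=99.2. -21/2·(1 − cos(π·0.4627)) = -9.2725 → s = 31.7275
radial distance = base radius + s = 41 + 31.7275 = 72.7275

72.7275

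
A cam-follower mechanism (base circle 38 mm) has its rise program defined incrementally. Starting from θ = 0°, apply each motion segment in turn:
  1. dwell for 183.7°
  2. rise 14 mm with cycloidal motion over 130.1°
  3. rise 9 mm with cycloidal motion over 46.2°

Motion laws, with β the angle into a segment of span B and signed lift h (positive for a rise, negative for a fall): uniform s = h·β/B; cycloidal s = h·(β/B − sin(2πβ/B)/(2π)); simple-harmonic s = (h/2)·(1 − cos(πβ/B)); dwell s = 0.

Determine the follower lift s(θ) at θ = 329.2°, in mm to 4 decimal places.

seg 1 [0°–183.7°] dwell: s stays 0.0000
seg 2 [183.7°–313.8°] cycloidal, h=14: full span → s += 14 → s = 14.0000
seg 3 [313.8°–360°] cycloidal, h=9: θ=329.2° here. β=15.4, B=46.2. 9·(0.3333 − sin(2π·0.3333)/(2π)) = 1.7595 → s = 15.7595

15.7595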